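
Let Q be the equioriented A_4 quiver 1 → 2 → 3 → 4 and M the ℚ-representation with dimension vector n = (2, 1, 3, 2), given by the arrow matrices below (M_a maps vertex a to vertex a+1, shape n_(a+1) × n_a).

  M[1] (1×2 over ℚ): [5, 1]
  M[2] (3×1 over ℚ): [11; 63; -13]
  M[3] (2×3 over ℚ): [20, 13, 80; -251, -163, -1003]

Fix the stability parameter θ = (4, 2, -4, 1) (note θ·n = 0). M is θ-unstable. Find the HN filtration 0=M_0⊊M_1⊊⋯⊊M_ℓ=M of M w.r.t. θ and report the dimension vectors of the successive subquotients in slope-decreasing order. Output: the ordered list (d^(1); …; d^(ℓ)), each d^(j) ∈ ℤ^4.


Via rank(M_{q-1}∘⋯∘M_p): M ≅ I[1,1], I[1,4], I[3,3], I[3,4].
μ_θ-semistable layers: μ^(1)=4; μ^(2)=1; μ^(3)=2/3; μ^(4)=-4

((1, 0, 0, 0); (0, 0, 0, 2); (1, 1, 1, 0); (0, 0, 2, 0))


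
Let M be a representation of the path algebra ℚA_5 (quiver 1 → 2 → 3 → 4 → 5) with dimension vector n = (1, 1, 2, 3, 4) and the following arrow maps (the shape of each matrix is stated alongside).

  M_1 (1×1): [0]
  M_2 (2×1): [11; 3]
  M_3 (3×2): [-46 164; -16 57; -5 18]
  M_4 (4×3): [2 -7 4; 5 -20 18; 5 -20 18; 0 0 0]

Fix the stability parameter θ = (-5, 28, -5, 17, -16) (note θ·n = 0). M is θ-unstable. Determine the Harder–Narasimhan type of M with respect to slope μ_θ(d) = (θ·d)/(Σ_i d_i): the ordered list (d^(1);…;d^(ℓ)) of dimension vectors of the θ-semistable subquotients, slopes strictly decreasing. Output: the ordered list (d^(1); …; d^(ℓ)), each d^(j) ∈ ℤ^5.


Interval decomposition of M: I[1,1], I[2,5], I[3,4], I[4,5], I[5,5]^2.
HN type (ℓ=5): μ^(1)=17; μ^(2)=6; μ^(3)=1/2; μ^(4)=-5; μ^(5)=-16

((0, 0, 0, 1, 0); (0, 1, 1, 1, 1); (0, 0, 0, 1, 1); (1, 0, 1, 0, 0); (0, 0, 0, 0, 2))


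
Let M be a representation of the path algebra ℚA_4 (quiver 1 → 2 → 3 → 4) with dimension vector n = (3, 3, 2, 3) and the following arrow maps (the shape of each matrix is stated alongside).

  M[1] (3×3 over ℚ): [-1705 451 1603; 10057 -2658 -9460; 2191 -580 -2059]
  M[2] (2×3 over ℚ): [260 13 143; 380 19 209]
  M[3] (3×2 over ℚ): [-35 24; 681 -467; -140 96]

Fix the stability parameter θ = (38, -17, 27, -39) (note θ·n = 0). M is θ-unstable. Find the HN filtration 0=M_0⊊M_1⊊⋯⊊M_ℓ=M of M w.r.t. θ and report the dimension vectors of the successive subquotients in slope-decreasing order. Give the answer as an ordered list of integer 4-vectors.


Interval decomposition of M: I[1,2]^2, I[1,4], I[3,4], I[4,4].
HN type (ℓ=4): μ^(1)=21/2; μ^(2)=9/4; μ^(3)=-6; μ^(4)=-39

((2, 2, 0, 0); (1, 1, 1, 1); (0, 0, 1, 1); (0, 0, 0, 1))


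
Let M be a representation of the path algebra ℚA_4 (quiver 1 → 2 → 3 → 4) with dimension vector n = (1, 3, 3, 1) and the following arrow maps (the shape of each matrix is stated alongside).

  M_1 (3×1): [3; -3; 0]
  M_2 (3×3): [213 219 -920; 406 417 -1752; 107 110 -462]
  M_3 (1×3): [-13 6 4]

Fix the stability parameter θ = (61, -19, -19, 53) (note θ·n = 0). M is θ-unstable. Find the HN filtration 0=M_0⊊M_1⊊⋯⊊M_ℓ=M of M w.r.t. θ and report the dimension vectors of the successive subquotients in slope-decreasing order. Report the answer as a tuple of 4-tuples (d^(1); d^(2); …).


Interval decomposition of M: I[1,3], I[2,3], I[2,4].
HN type (ℓ=3): μ^(1)=53; μ^(2)=23/3; μ^(3)=-19

((0, 0, 0, 1); (1, 1, 1, 0); (0, 2, 2, 0))


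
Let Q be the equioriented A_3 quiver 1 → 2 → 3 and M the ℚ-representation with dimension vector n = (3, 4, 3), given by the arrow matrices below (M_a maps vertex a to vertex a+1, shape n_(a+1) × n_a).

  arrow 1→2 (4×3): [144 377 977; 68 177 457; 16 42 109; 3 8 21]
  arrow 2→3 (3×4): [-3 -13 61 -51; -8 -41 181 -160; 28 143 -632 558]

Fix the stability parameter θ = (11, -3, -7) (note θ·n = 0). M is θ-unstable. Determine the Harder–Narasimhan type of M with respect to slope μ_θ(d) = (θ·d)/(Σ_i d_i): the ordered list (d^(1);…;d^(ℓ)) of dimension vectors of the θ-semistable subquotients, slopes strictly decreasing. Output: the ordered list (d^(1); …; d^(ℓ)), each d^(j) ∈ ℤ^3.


Via rank(M_{q-1}∘⋯∘M_p): M ≅ I[1,3]^3, I[2,2].
μ_θ-semistable layers: μ^(1)=1/3; μ^(2)=-3

((3, 3, 3); (0, 1, 0))


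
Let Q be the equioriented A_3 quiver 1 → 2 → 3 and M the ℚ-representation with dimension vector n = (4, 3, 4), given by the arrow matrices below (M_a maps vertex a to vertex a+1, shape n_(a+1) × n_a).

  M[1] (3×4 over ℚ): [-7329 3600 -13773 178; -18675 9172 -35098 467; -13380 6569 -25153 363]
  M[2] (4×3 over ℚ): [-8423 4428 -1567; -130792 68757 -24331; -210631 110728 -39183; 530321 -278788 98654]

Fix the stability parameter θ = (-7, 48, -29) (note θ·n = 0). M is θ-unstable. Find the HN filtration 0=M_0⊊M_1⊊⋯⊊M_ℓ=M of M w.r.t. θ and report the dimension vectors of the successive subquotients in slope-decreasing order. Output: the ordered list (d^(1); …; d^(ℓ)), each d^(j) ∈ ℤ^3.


Via rank(M_{q-1}∘⋯∘M_p): M ≅ I[1,1], I[1,3]^3, I[3,3].
μ_θ-semistable layers: μ^(1)=19/2; μ^(2)=-7; μ^(3)=-29

((0, 3, 3); (4, 0, 0); (0, 0, 1))


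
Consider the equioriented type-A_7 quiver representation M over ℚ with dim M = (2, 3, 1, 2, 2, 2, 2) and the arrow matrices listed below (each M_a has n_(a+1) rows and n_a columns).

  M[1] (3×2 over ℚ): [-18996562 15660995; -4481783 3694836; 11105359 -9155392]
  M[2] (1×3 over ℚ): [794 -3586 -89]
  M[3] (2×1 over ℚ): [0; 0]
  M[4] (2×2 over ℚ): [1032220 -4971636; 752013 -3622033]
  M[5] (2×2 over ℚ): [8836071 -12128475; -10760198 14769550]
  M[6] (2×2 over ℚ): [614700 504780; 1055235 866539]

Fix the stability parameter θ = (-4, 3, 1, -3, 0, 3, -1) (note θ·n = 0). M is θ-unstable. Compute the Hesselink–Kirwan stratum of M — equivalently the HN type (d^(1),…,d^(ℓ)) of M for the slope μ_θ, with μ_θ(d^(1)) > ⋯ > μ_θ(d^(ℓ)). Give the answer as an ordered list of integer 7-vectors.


Interval decomposition of M: I[1,2], I[1,3], I[2,2], I[4,5], I[4,7], I[6,6], I[7,7].
HN type (ℓ=7): μ^(1)=3; μ^(2)=2; μ^(3)=1; μ^(4)=0; μ^(5)=-1; μ^(6)=-3; μ^(7)=-4

((0, 2, 0, 0, 0, 1, 0); (0, 1, 1, 0, 0, 0, 0); (0, 0, 0, 0, 0, 1, 1); (0, 0, 0, 0, 2, 0, 0); (0, 0, 0, 0, 0, 0, 1); (0, 0, 0, 2, 0, 0, 0); (2, 0, 0, 0, 0, 0, 0))


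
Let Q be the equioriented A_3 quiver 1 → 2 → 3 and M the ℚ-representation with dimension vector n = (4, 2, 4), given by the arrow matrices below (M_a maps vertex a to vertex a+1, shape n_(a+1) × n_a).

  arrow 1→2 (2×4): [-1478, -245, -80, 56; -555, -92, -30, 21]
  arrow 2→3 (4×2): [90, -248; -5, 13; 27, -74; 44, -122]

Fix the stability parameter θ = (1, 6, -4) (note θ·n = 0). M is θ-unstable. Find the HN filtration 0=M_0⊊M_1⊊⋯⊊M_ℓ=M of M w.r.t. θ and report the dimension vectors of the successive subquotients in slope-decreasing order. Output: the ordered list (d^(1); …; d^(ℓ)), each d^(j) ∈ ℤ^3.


Via rank(M_{q-1}∘⋯∘M_p): M ≅ I[1,1]^2, I[1,3]^2, I[3,3]^2.
μ_θ-semistable layers: μ^(1)=1; μ^(2)=-4

((4, 2, 2); (0, 0, 2))


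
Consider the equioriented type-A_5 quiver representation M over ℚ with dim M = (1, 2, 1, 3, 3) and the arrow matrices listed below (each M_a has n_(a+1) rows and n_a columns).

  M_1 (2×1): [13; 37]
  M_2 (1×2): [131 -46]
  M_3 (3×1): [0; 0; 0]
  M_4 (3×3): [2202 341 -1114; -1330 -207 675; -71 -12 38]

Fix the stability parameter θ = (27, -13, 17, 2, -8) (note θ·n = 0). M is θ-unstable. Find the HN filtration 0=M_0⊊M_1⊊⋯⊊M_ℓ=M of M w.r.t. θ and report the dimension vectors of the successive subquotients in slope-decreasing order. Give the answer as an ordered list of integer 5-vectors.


Via rank(M_{q-1}∘⋯∘M_p): M ≅ I[1,3], I[2,2], I[4,5]^3.
μ_θ-semistable layers: μ^(1)=17; μ^(2)=7; μ^(3)=-3; μ^(4)=-13

((0, 0, 1, 0, 0); (1, 1, 0, 0, 0); (0, 0, 0, 3, 3); (0, 1, 0, 0, 0))


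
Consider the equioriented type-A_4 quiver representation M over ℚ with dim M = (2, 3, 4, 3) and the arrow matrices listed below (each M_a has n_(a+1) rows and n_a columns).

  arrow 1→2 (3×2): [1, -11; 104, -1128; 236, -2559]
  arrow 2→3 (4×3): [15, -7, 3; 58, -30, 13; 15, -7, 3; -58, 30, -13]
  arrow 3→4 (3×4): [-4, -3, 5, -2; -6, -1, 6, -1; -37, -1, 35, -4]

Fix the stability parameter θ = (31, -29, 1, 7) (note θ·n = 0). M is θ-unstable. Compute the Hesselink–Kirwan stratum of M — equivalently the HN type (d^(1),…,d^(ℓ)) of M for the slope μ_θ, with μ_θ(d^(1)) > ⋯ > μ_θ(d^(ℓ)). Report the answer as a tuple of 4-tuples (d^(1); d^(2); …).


Barcode: M ≅ I[1,4]^2, I[2,2], I[3,3], I[3,4]. HN layers by μ_θ (3 steps, strictly decreasing):
  μ^(1)=7; μ^(2)=1; μ^(3)=-29

((0, 0, 0, 3); (2, 2, 4, 0); (0, 1, 0, 0))


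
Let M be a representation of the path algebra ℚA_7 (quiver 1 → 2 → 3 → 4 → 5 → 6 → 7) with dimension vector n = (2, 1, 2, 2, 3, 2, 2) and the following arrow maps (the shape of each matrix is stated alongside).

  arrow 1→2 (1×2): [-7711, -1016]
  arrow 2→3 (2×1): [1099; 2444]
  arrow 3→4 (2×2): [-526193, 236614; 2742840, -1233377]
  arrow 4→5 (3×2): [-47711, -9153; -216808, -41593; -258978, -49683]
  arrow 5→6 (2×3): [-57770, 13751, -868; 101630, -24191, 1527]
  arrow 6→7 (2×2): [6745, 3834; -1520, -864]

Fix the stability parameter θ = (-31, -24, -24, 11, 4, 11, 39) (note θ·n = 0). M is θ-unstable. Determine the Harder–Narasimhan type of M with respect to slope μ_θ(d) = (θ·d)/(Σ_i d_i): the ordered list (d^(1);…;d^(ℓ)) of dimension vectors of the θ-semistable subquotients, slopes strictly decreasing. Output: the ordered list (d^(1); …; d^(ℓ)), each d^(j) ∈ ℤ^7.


Interval decomposition of M: I[1,1], I[1,7], I[3,5], I[5,6], I[7,7].
HN type (ℓ=6): μ^(1)=39; μ^(2)=11; μ^(3)=15/2; μ^(4)=4; μ^(5)=-24; μ^(6)=-31

((0, 0, 0, 0, 0, 0, 2); (0, 0, 0, 0, 0, 2, 0); (0, 0, 0, 2, 2, 0, 0); (0, 0, 0, 0, 1, 0, 0); (0, 1, 2, 0, 0, 0, 0); (2, 0, 0, 0, 0, 0, 0))


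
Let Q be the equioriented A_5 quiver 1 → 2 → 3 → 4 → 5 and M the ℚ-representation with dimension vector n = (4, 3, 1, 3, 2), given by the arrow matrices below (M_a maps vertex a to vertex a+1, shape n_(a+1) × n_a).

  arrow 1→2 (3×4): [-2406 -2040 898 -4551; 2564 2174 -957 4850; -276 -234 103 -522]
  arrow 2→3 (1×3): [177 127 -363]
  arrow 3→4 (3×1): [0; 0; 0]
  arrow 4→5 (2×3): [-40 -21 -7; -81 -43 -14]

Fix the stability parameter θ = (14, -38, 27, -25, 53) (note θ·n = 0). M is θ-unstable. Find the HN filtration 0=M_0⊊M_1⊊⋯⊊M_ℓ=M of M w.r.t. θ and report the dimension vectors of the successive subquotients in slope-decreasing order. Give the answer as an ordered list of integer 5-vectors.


Via rank(M_{q-1}∘⋯∘M_p): M ≅ I[1,1]^2, I[1,2], I[1,3], I[2,2], I[4,4], I[4,5]^2.
μ_θ-semistable layers: μ^(1)=53; μ^(2)=27; μ^(3)=14; μ^(4)=-12; μ^(5)=-25; μ^(6)=-38

((0, 0, 0, 0, 2); (0, 0, 1, 0, 0); (2, 0, 0, 0, 0); (2, 2, 0, 0, 0); (0, 0, 0, 3, 0); (0, 1, 0, 0, 0))


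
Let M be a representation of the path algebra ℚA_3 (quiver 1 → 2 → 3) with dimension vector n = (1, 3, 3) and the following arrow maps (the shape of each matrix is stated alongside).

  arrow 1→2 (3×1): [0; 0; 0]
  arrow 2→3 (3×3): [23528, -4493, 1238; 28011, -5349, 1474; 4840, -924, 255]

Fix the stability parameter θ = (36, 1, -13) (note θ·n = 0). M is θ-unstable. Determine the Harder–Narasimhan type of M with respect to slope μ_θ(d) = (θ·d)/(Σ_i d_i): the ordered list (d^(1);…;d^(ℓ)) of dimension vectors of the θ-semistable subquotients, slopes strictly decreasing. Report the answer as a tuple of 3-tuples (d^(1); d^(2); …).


Interval decomposition of M: I[1,1], I[2,3]^3.
HN type (ℓ=2): μ^(1)=36; μ^(2)=-6

((1, 0, 0); (0, 3, 3))


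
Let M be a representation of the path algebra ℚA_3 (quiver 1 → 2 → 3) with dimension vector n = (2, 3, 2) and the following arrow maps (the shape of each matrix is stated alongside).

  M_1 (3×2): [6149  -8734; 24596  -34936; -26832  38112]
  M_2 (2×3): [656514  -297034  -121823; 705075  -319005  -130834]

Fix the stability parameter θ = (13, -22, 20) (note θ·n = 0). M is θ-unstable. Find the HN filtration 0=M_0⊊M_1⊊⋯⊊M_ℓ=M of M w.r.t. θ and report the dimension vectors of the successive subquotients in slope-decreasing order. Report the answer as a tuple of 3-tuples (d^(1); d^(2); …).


Via rank(M_{q-1}∘⋯∘M_p): M ≅ I[1,1], I[1,3], I[2,2], I[2,3].
μ_θ-semistable layers: μ^(1)=20; μ^(2)=13; μ^(3)=-9/2; μ^(4)=-22

((0, 0, 2); (1, 0, 0); (1, 1, 0); (0, 2, 0))


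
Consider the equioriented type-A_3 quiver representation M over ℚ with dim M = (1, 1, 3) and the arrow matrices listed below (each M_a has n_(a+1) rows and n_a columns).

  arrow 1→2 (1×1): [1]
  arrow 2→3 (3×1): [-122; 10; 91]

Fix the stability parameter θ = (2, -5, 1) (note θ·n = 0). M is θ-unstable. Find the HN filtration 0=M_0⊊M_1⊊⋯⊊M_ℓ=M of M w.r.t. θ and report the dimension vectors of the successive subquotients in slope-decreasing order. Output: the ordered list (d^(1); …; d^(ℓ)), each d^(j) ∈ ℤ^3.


Interval decomposition of M: I[1,3], I[3,3]^2.
HN type (ℓ=2): μ^(1)=1; μ^(2)=-3/2

((0, 0, 3); (1, 1, 0))


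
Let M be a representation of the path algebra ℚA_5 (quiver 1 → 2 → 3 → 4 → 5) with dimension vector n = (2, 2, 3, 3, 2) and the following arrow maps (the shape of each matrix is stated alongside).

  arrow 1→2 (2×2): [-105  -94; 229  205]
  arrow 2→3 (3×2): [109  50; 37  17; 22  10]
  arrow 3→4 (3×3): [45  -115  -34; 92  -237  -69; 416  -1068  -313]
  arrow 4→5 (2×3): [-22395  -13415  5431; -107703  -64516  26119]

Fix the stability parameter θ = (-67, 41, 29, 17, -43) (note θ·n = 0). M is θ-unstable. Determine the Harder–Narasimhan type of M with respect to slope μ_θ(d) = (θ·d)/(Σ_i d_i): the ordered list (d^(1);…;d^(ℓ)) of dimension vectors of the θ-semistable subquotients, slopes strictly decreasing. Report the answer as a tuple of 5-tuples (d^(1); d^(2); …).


Barcode: M ≅ I[1,5]^2, I[3,4]. HN layers by μ_θ (3 steps, strictly decreasing):
  μ^(1)=23; μ^(2)=11; μ^(3)=-67

((0, 0, 1, 1, 0); (0, 2, 2, 2, 2); (2, 0, 0, 0, 0))


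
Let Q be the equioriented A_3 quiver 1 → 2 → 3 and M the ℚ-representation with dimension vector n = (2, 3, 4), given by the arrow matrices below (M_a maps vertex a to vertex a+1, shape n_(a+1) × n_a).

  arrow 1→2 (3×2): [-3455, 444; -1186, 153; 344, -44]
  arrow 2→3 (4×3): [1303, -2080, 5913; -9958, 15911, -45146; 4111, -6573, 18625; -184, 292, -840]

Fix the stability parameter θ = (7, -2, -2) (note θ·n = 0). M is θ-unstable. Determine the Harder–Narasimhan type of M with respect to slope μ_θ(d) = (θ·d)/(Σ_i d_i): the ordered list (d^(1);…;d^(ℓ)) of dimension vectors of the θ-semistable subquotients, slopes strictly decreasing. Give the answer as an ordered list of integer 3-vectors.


Via rank(M_{q-1}∘⋯∘M_p): M ≅ I[1,3]^2, I[2,2], I[3,3]^2.
μ_θ-semistable layers: μ^(1)=1; μ^(2)=-2

((2, 2, 2); (0, 1, 2))


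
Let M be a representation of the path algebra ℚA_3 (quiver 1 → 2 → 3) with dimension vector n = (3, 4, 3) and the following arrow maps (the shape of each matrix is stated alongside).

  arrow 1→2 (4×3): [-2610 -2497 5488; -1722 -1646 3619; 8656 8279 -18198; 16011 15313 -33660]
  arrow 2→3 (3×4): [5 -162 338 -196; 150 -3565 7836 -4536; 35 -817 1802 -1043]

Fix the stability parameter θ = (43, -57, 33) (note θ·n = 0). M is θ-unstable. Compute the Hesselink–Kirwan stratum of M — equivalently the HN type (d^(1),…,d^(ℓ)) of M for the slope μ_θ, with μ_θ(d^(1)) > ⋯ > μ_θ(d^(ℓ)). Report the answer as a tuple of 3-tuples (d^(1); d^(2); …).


Barcode: M ≅ I[1,3]^3, I[2,2]. HN layers by μ_θ (3 steps, strictly decreasing):
  μ^(1)=33; μ^(2)=-7; μ^(3)=-57

((0, 0, 3); (3, 3, 0); (0, 1, 0))


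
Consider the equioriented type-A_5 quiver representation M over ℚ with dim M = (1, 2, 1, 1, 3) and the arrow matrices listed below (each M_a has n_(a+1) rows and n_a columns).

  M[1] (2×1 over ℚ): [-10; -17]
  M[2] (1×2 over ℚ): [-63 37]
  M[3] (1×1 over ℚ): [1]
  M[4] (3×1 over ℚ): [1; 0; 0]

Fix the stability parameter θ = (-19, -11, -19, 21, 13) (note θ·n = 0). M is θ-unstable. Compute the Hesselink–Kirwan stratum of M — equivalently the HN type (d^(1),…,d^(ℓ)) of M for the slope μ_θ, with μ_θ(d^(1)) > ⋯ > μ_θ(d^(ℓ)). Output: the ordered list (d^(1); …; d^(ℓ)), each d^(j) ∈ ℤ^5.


Via rank(M_{q-1}∘⋯∘M_p): M ≅ I[1,5], I[2,2], I[5,5]^2.
μ_θ-semistable layers: μ^(1)=17; μ^(2)=13; μ^(3)=-11; μ^(4)=-15; μ^(5)=-19

((0, 0, 0, 1, 1); (0, 0, 0, 0, 2); (0, 1, 0, 0, 0); (0, 1, 1, 0, 0); (1, 0, 0, 0, 0))


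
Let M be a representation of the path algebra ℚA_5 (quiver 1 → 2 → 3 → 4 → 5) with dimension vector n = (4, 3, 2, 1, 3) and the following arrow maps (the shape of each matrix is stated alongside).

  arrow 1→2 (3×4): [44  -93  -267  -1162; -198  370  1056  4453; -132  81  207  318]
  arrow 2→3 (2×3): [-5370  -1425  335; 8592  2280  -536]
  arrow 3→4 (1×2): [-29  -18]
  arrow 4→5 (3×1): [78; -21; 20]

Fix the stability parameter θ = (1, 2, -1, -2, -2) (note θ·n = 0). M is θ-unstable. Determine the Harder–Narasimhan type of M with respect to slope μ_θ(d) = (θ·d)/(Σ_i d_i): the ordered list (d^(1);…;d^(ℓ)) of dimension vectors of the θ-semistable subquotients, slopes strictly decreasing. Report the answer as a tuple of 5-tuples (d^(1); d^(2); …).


Via rank(M_{q-1}∘⋯∘M_p): M ≅ I[1,1]^2, I[1,2], I[1,5], I[2,2], I[3,3], I[5,5]^2.
μ_θ-semistable layers: μ^(1)=2; μ^(2)=1; μ^(3)=-2/5; μ^(4)=-1; μ^(5)=-2

((0, 2, 0, 0, 0); (3, 0, 0, 0, 0); (1, 1, 1, 1, 1); (0, 0, 1, 0, 0); (0, 0, 0, 0, 2))


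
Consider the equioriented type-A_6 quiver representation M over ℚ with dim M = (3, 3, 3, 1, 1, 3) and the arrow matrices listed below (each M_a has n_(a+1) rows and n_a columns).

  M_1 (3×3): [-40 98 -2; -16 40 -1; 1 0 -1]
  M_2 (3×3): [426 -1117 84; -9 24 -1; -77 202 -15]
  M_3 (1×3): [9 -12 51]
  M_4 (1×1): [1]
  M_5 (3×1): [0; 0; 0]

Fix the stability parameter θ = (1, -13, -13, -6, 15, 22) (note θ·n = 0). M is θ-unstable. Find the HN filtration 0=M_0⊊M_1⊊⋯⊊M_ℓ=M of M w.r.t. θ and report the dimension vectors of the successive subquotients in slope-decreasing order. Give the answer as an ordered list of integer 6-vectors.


Interval decomposition of M: I[1,3]^2, I[1,5], I[6,6]^3.
HN type (ℓ=4): μ^(1)=22; μ^(2)=15; μ^(3)=-6; μ^(4)=-25/3

((0, 0, 0, 0, 0, 3); (0, 0, 0, 0, 1, 0); (0, 0, 0, 1, 0, 0); (3, 3, 3, 0, 0, 0))


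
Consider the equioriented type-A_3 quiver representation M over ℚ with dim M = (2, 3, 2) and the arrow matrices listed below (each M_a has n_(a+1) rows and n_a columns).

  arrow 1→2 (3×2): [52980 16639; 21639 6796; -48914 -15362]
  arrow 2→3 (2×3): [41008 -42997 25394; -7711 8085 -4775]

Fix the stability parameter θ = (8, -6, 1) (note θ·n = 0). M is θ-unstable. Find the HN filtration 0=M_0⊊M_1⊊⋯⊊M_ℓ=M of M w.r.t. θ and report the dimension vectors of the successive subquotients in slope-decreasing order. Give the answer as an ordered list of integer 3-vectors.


Via rank(M_{q-1}∘⋯∘M_p): M ≅ I[1,3]^2, I[2,2].
μ_θ-semistable layers: μ^(1)=1; μ^(2)=-6

((2, 2, 2); (0, 1, 0))


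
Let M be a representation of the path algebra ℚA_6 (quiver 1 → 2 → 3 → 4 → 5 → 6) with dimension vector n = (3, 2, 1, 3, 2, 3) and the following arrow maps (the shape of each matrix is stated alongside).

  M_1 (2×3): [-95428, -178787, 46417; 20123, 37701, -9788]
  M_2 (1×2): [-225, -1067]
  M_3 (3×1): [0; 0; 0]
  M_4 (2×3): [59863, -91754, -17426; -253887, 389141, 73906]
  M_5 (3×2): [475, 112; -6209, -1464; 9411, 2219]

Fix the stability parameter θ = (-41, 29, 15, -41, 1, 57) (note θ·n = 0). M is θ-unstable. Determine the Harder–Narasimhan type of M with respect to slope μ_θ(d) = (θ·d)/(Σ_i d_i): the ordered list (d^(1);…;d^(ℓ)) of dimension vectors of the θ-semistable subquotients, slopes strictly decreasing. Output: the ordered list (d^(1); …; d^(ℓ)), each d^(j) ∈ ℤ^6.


Via rank(M_{q-1}∘⋯∘M_p): M ≅ I[1,1], I[1,2], I[1,3], I[4,4], I[4,6]^2, I[6,6].
μ_θ-semistable layers: μ^(1)=57; μ^(2)=29; μ^(3)=22; μ^(4)=1; μ^(5)=-41

((0, 0, 0, 0, 0, 3); (0, 1, 0, 0, 0, 0); (0, 1, 1, 0, 0, 0); (0, 0, 0, 0, 2, 0); (3, 0, 0, 3, 0, 0))


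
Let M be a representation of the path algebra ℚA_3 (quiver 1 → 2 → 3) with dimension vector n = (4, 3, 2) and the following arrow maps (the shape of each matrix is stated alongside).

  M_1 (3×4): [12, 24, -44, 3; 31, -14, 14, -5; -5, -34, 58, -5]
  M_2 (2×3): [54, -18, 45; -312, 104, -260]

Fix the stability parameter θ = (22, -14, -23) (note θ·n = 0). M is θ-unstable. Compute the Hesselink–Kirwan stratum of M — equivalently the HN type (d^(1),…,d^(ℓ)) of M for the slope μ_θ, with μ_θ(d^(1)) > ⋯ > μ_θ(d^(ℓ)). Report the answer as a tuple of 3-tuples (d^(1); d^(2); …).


Via rank(M_{q-1}∘⋯∘M_p): M ≅ I[1,1], I[1,2]^2, I[1,3], I[3,3].
μ_θ-semistable layers: μ^(1)=22; μ^(2)=4; μ^(3)=-5; μ^(4)=-23

((1, 0, 0); (2, 2, 0); (1, 1, 1); (0, 0, 1))


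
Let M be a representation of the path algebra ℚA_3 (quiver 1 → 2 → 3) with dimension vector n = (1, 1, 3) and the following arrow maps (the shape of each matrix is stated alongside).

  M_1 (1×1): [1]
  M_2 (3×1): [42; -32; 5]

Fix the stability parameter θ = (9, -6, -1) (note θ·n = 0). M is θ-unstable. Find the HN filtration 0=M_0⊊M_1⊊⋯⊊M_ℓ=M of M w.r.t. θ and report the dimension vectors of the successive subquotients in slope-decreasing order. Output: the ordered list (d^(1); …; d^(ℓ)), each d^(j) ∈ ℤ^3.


Interval decomposition of M: I[1,3], I[3,3]^2.
HN type (ℓ=2): μ^(1)=2/3; μ^(2)=-1

((1, 1, 1); (0, 0, 2))


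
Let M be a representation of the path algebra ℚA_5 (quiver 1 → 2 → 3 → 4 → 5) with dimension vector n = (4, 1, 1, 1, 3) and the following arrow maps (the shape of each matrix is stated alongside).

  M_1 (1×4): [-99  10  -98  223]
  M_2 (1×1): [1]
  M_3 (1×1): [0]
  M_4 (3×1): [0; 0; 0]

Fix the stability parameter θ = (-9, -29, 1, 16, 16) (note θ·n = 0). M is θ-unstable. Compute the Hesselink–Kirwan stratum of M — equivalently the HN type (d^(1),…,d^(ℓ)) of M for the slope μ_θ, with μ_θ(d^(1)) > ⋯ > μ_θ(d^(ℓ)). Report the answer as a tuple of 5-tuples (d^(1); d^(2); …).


Barcode: M ≅ I[1,1]^3, I[1,3], I[4,4], I[5,5]^3. HN layers by μ_θ (4 steps, strictly decreasing):
  μ^(1)=16; μ^(2)=1; μ^(3)=-9; μ^(4)=-19

((0, 0, 0, 1, 3); (0, 0, 1, 0, 0); (3, 0, 0, 0, 0); (1, 1, 0, 0, 0))


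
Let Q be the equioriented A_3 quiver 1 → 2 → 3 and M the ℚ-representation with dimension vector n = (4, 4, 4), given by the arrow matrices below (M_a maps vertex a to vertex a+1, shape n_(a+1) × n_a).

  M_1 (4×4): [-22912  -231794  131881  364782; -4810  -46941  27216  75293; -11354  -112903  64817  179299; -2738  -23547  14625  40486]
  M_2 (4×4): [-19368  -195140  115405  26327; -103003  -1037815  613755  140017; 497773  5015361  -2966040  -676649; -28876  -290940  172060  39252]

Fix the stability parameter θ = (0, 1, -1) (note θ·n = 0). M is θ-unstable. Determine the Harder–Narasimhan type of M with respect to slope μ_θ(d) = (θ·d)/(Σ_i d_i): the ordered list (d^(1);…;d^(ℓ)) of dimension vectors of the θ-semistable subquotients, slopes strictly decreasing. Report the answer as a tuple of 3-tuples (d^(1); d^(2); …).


Via rank(M_{q-1}∘⋯∘M_p): M ≅ I[1,1], I[1,2], I[1,3]^2, I[2,3], I[3,3].
μ_θ-semistable layers: μ^(1)=1; μ^(2)=0; μ^(3)=-1

((0, 1, 0); (4, 3, 3); (0, 0, 1))


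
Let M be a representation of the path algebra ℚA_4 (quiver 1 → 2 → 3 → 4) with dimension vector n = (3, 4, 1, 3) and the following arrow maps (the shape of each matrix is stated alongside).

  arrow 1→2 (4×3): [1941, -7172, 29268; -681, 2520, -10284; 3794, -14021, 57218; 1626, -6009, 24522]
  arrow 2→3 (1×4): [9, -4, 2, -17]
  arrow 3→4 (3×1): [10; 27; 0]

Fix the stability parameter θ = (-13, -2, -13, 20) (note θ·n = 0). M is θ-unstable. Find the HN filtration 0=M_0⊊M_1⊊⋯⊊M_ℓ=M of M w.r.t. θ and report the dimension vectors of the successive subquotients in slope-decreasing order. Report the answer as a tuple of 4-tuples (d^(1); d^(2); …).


Interval decomposition of M: I[1,1], I[1,2], I[1,4], I[2,2]^2, I[4,4]^2.
HN type (ℓ=4): μ^(1)=20; μ^(2)=-2; μ^(3)=-15/2; μ^(4)=-13

((0, 0, 0, 3); (0, 3, 0, 0); (0, 1, 1, 0); (3, 0, 0, 0))


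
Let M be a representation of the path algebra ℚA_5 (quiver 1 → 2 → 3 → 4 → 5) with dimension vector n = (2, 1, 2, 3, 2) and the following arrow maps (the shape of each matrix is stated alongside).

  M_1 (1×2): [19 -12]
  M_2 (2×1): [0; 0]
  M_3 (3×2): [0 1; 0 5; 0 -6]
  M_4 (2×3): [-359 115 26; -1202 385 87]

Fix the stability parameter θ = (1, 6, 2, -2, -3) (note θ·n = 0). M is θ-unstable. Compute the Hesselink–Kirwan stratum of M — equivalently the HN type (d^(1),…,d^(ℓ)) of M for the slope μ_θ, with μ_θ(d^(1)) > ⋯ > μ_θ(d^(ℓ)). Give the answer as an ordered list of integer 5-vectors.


Interval decomposition of M: I[1,1], I[1,2], I[3,3], I[3,5], I[4,4], I[4,5].
HN type (ℓ=6): μ^(1)=6; μ^(2)=2; μ^(3)=1; μ^(4)=-1; μ^(5)=-2; μ^(6)=-5/2

((0, 1, 0, 0, 0); (0, 0, 1, 0, 0); (2, 0, 0, 0, 0); (0, 0, 1, 1, 1); (0, 0, 0, 1, 0); (0, 0, 0, 1, 1))


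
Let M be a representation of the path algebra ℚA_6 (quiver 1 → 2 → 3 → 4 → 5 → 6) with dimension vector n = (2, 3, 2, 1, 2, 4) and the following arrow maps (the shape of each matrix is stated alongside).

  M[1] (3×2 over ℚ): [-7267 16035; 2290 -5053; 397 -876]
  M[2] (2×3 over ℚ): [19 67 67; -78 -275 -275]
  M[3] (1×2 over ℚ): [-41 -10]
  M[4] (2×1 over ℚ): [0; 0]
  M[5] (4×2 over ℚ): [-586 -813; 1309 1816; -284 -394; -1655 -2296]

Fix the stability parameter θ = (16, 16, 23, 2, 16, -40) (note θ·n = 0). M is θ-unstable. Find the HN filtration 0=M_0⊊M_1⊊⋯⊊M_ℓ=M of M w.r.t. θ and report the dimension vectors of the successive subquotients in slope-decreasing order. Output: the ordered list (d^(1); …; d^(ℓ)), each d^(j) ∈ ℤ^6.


Via rank(M_{q-1}∘⋯∘M_p): M ≅ I[1,3], I[1,4], I[2,2], I[5,6]^2, I[6,6]^2.
μ_θ-semistable layers: μ^(1)=23; μ^(2)=16; μ^(3)=57/4; μ^(4)=-12; μ^(5)=-40

((0, 0, 1, 0, 0, 0); (1, 2, 0, 0, 0, 0); (1, 1, 1, 1, 0, 0); (0, 0, 0, 0, 2, 2); (0, 0, 0, 0, 0, 2))


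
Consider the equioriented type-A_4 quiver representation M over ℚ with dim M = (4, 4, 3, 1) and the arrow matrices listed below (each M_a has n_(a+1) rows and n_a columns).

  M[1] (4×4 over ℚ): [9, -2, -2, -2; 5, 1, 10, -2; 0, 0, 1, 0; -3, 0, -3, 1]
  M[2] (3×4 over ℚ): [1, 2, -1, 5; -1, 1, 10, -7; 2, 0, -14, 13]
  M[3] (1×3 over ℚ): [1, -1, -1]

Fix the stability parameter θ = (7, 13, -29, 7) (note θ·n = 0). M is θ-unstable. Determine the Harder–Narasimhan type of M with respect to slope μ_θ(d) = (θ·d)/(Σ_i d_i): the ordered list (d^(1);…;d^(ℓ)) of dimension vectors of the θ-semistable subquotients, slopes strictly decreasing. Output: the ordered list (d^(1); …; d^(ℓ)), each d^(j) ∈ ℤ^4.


Interval decomposition of M: I[1,2], I[1,3]^2, I[1,4].
HN type (ℓ=3): μ^(1)=13; μ^(2)=7; μ^(3)=-3

((0, 1, 0, 0); (1, 0, 0, 1); (3, 3, 3, 0))


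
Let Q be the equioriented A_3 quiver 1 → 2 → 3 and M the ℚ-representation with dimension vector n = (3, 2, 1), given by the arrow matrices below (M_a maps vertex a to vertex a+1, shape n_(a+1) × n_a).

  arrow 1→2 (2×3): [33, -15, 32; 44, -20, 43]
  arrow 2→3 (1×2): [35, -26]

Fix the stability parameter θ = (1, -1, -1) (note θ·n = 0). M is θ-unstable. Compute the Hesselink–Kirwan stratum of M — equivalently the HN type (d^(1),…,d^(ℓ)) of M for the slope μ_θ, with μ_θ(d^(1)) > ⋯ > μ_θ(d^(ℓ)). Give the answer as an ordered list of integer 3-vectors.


Barcode: M ≅ I[1,1], I[1,2], I[1,3]. HN layers by μ_θ (3 steps, strictly decreasing):
  μ^(1)=1; μ^(2)=0; μ^(3)=-1/3

((1, 0, 0); (1, 1, 0); (1, 1, 1))


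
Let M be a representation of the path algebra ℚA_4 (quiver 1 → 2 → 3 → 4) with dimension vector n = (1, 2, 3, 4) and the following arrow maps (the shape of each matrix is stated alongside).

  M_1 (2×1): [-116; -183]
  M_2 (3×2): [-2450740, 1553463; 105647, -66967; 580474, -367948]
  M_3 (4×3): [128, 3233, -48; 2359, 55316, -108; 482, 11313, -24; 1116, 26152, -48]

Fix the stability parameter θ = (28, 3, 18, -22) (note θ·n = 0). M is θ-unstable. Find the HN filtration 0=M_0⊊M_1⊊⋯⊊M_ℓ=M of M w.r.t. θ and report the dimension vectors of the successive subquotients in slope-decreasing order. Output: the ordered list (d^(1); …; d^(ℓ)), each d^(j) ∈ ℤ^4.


Barcode: M ≅ I[1,4], I[2,4], I[3,3], I[4,4]^2. HN layers by μ_θ (4 steps, strictly decreasing):
  μ^(1)=18; μ^(2)=27/4; μ^(3)=-1/3; μ^(4)=-22

((0, 0, 1, 0); (1, 1, 1, 1); (0, 1, 1, 1); (0, 0, 0, 2))


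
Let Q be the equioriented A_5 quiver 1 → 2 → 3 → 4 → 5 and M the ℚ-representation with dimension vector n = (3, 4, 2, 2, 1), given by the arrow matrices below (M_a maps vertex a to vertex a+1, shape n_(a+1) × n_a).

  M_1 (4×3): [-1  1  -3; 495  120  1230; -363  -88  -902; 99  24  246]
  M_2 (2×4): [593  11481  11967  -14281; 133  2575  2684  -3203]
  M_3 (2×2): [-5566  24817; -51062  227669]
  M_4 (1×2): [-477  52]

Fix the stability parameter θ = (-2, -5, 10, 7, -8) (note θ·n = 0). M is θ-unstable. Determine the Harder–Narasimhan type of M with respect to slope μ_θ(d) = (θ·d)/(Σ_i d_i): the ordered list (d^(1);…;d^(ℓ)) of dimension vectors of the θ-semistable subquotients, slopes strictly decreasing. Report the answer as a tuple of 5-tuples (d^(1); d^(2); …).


Interval decomposition of M: I[1,1], I[1,3], I[1,5], I[2,2]^2, I[4,4].
HN type (ℓ=6): μ^(1)=10; μ^(2)=7; μ^(3)=3; μ^(4)=-2; μ^(5)=-7/2; μ^(6)=-5

((0, 0, 1, 0, 0); (0, 0, 0, 1, 0); (0, 0, 1, 1, 1); (1, 0, 0, 0, 0); (2, 2, 0, 0, 0); (0, 2, 0, 0, 0))


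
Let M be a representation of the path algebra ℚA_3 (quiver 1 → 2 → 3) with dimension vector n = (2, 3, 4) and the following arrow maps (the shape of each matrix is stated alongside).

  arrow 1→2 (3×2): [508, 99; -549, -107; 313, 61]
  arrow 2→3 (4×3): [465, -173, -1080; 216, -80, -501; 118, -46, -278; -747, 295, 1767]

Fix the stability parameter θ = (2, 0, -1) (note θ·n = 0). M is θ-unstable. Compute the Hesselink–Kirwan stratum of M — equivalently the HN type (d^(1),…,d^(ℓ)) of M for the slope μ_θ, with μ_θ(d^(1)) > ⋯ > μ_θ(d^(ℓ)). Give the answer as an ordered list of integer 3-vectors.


Via rank(M_{q-1}∘⋯∘M_p): M ≅ I[1,3]^2, I[2,2], I[3,3]^2.
μ_θ-semistable layers: μ^(1)=1/3; μ^(2)=0; μ^(3)=-1

((2, 2, 2); (0, 1, 0); (0, 0, 2))


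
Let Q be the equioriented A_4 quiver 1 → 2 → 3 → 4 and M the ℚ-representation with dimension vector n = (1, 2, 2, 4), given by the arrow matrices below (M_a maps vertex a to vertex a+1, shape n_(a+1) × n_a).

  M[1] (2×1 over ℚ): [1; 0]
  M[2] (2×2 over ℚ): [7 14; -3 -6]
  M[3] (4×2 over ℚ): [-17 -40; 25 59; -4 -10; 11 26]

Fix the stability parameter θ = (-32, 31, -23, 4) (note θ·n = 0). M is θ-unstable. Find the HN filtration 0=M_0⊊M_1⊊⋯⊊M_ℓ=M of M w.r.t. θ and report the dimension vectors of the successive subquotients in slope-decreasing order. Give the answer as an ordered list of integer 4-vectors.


Interval decomposition of M: I[1,4], I[2,2], I[3,4], I[4,4]^2.
HN type (ℓ=4): μ^(1)=31; μ^(2)=4; μ^(3)=-23; μ^(4)=-32

((0, 1, 0, 0); (0, 1, 1, 4); (0, 0, 1, 0); (1, 0, 0, 0))


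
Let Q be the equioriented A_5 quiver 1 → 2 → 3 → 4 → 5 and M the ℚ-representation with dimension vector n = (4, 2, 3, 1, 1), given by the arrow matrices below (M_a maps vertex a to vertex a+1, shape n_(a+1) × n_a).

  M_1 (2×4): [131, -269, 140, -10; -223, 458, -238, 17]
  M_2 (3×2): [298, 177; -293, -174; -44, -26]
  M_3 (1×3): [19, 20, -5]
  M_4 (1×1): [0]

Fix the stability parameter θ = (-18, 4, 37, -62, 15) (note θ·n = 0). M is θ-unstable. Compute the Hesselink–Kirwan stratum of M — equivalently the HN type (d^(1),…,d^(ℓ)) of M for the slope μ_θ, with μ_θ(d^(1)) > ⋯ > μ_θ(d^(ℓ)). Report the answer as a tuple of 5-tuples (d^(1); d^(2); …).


Interval decomposition of M: I[1,1]^2, I[1,3], I[1,4], I[3,3], I[5,5].
HN type (ℓ=5): μ^(1)=37; μ^(2)=15; μ^(3)=4; μ^(4)=-7; μ^(5)=-18

((0, 0, 2, 0, 0); (0, 0, 0, 0, 1); (0, 1, 0, 0, 0); (0, 1, 1, 1, 0); (4, 0, 0, 0, 0))


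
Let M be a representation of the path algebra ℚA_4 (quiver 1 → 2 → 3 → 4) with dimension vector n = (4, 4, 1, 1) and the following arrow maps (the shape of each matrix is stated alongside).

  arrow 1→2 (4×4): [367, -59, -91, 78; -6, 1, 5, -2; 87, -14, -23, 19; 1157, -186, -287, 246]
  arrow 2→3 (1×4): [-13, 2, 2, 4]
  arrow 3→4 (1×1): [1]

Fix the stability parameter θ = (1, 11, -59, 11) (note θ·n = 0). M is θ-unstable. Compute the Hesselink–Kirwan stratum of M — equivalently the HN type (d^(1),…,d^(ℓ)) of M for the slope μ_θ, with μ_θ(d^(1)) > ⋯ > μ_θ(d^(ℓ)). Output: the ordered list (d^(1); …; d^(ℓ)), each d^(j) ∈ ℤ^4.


Barcode: M ≅ I[1,2]^3, I[1,4]. HN layers by μ_θ (3 steps, strictly decreasing):
  μ^(1)=11; μ^(2)=1; μ^(3)=-47/3

((0, 3, 0, 1); (3, 0, 0, 0); (1, 1, 1, 0))


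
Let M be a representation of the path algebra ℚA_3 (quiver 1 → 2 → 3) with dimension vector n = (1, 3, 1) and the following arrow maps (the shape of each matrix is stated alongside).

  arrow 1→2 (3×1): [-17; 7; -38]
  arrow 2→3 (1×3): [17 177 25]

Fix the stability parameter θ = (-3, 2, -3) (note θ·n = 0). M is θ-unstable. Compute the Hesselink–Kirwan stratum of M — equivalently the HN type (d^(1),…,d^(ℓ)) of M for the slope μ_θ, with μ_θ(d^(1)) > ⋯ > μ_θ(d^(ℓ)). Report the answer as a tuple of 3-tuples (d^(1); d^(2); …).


Interval decomposition of M: I[1,2], I[2,2], I[2,3].
HN type (ℓ=3): μ^(1)=2; μ^(2)=-1/2; μ^(3)=-3

((0, 2, 0); (0, 1, 1); (1, 0, 0))


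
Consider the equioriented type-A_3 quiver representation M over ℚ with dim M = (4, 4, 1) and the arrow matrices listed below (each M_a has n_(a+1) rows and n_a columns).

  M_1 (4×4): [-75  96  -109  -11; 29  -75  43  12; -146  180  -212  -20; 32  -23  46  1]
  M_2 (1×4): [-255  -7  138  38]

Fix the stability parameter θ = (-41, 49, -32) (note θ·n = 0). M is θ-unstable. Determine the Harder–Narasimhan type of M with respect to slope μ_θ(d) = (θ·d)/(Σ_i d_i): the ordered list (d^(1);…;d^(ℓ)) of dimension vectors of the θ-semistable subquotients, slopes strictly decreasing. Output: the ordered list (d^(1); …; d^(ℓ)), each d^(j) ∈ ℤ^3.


Barcode: M ≅ I[1,1], I[1,2]^2, I[1,3], I[2,2]. HN layers by μ_θ (3 steps, strictly decreasing):
  μ^(1)=49; μ^(2)=17/2; μ^(3)=-41

((0, 3, 0); (0, 1, 1); (4, 0, 0))


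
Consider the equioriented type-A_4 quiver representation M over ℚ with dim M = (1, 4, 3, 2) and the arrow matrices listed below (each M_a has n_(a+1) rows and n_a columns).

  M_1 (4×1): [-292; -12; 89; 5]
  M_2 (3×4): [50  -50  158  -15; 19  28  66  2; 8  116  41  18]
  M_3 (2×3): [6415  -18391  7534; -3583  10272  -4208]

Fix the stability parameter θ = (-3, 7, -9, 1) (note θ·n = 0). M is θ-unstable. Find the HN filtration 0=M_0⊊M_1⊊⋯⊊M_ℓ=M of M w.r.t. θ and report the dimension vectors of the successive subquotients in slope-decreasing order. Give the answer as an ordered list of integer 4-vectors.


Barcode: M ≅ I[1,4], I[2,2], I[2,3], I[2,4]. HN layers by μ_θ (4 steps, strictly decreasing):
  μ^(1)=7; μ^(2)=1; μ^(3)=-1; μ^(4)=-3

((0, 1, 0, 0); (0, 0, 0, 2); (0, 3, 3, 0); (1, 0, 0, 0))


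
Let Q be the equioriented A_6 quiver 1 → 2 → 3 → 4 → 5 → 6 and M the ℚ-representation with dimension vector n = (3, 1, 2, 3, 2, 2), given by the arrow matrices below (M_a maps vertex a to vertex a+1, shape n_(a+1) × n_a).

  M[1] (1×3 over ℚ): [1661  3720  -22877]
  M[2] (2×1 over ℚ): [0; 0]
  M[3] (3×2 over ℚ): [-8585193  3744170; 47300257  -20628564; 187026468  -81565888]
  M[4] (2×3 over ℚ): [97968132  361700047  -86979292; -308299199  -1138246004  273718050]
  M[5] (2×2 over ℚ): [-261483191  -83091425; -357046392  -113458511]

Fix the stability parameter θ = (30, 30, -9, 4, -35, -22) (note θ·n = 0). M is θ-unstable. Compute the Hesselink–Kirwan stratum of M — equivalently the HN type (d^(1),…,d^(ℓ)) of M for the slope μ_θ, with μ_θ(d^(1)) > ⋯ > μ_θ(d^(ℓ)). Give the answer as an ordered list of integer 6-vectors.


Via rank(M_{q-1}∘⋯∘M_p): M ≅ I[1,1]^2, I[1,2], I[3,6]^2, I[4,4].
μ_θ-semistable layers: μ^(1)=30; μ^(2)=4; μ^(3)=-31/2

((3, 1, 0, 0, 0, 0); (0, 0, 0, 1, 0, 0); (0, 0, 2, 2, 2, 2))


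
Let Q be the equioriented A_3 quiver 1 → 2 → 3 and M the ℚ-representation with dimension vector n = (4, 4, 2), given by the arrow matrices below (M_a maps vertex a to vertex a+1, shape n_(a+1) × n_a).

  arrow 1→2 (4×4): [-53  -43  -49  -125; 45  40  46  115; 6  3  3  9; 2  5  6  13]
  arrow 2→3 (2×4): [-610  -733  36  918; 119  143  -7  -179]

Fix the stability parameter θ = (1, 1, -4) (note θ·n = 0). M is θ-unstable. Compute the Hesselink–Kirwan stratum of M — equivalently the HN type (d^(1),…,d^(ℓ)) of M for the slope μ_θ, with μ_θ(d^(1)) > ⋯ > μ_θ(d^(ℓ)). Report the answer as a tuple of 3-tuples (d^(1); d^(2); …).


Barcode: M ≅ I[1,2]^2, I[1,3]^2. HN layers by μ_θ (2 steps, strictly decreasing):
  μ^(1)=1; μ^(2)=-2/3

((2, 2, 0); (2, 2, 2))


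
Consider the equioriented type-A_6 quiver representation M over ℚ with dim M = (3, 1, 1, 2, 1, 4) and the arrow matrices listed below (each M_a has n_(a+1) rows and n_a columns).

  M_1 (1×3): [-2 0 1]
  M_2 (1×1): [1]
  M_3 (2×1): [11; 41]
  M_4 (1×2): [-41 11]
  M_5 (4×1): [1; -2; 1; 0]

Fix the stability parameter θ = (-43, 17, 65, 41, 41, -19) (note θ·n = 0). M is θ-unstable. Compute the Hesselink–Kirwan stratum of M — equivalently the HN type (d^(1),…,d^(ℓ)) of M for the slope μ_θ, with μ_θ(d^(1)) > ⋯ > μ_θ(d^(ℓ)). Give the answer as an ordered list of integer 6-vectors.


Barcode: M ≅ I[1,1]^2, I[1,4], I[4,6], I[6,6]^3. HN layers by μ_θ (5 steps, strictly decreasing):
  μ^(1)=53; μ^(2)=21; μ^(3)=17; μ^(4)=-19; μ^(5)=-43

((0, 0, 1, 1, 0, 0); (0, 0, 0, 1, 1, 1); (0, 1, 0, 0, 0, 0); (0, 0, 0, 0, 0, 3); (3, 0, 0, 0, 0, 0))


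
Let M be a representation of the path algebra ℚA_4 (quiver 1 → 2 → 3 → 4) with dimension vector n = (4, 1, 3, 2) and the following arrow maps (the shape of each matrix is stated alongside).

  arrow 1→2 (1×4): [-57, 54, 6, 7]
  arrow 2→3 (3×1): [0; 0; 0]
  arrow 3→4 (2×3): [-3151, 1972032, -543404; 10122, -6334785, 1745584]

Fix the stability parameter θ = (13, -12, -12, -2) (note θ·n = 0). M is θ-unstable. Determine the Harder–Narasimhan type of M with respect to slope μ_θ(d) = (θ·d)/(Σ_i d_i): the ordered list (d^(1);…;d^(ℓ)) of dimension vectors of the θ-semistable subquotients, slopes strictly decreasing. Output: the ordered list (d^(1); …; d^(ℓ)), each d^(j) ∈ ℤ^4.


Interval decomposition of M: I[1,1]^3, I[1,2], I[3,3], I[3,4]^2.
HN type (ℓ=4): μ^(1)=13; μ^(2)=1/2; μ^(3)=-2; μ^(4)=-12

((3, 0, 0, 0); (1, 1, 0, 0); (0, 0, 0, 2); (0, 0, 3, 0))


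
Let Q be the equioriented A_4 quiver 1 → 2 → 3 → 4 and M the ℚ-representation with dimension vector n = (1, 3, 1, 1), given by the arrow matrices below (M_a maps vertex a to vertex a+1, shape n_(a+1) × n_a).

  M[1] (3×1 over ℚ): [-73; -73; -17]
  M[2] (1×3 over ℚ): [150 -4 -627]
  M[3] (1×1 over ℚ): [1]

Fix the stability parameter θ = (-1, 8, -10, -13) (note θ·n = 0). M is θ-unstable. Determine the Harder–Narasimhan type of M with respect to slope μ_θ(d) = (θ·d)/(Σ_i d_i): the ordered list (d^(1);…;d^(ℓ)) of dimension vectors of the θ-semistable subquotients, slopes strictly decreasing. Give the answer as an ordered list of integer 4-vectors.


Barcode: M ≅ I[1,4], I[2,2]^2. HN layers by μ_θ (2 steps, strictly decreasing):
  μ^(1)=8; μ^(2)=-4

((0, 2, 0, 0); (1, 1, 1, 1))
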